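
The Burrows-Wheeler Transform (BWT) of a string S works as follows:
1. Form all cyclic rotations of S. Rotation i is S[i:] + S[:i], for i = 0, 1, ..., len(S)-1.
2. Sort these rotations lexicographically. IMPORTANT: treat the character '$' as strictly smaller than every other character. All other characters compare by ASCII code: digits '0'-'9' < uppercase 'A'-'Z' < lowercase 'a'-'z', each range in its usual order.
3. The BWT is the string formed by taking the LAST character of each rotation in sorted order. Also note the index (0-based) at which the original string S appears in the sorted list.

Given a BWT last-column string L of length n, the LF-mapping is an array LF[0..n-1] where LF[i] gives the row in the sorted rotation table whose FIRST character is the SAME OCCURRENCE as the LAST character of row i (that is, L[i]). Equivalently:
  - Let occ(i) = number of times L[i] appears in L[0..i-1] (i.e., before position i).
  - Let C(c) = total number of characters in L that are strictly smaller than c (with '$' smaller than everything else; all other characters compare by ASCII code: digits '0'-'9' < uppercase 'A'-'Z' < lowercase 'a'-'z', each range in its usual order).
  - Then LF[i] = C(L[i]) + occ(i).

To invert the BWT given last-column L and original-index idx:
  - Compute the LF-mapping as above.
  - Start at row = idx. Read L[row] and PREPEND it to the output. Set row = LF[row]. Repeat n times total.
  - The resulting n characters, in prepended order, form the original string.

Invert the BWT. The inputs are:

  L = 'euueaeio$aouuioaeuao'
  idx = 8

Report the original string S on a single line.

Answer: euaieauaauoioouuoee$

Derivation:
LF mapping: 5 15 16 6 1 7 9 11 0 2 12 17 18 10 13 3 8 19 4 14
Walk LF starting at row 8, prepending L[row]:
  step 1: row=8, L[8]='$', prepend. Next row=LF[8]=0
  step 2: row=0, L[0]='e', prepend. Next row=LF[0]=5
  step 3: row=5, L[5]='e', prepend. Next row=LF[5]=7
  step 4: row=7, L[7]='o', prepend. Next row=LF[7]=11
  step 5: row=11, L[11]='u', prepend. Next row=LF[11]=17
  step 6: row=17, L[17]='u', prepend. Next row=LF[17]=19
  step 7: row=19, L[19]='o', prepend. Next row=LF[19]=14
  step 8: row=14, L[14]='o', prepend. Next row=LF[14]=13
  step 9: row=13, L[13]='i', prepend. Next row=LF[13]=10
  step 10: row=10, L[10]='o', prepend. Next row=LF[10]=12
  step 11: row=12, L[12]='u', prepend. Next row=LF[12]=18
  step 12: row=18, L[18]='a', prepend. Next row=LF[18]=4
  step 13: row=4, L[4]='a', prepend. Next row=LF[4]=1
  step 14: row=1, L[1]='u', prepend. Next row=LF[1]=15
  step 15: row=15, L[15]='a', prepend. Next row=LF[15]=3
  step 16: row=3, L[3]='e', prepend. Next row=LF[3]=6
  step 17: row=6, L[6]='i', prepend. Next row=LF[6]=9
  step 18: row=9, L[9]='a', prepend. Next row=LF[9]=2
  step 19: row=2, L[2]='u', prepend. Next row=LF[2]=16
  step 20: row=16, L[16]='e', prepend. Next row=LF[16]=8
Reversed output: euaieauaauoioouuoee$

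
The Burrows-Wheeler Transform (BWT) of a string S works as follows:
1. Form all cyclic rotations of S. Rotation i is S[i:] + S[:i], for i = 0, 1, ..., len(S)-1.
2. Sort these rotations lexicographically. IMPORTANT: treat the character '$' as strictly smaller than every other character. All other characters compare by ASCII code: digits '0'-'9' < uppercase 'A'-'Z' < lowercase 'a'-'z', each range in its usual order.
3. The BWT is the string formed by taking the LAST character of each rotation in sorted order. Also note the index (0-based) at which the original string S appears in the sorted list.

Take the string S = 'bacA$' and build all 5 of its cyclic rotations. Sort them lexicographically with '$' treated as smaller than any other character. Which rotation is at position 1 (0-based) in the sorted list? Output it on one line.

Answer: A$bac

Derivation:
All 5 rotations (rotation i = S[i:]+S[:i]):
  rot[0] = bacA$
  rot[1] = acA$b
  rot[2] = cA$ba
  rot[3] = A$bac
  rot[4] = $bacA
Sorted (with $ < everything):
  sorted[0] = $bacA
  sorted[1] = A$bac
  sorted[2] = acA$b
  sorted[3] = bacA$
  sorted[4] = cA$ba
sorted[1] = A$bac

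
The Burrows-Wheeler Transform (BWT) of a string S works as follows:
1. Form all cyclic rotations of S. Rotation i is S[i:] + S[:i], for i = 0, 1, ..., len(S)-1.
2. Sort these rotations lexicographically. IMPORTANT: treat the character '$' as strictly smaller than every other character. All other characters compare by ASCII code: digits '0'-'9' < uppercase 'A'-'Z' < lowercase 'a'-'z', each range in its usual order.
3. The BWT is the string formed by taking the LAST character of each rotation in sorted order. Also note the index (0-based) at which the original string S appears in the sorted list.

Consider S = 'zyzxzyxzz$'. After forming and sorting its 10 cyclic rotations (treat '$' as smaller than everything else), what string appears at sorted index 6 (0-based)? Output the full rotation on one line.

Answer: zxzyxzz$zy

Derivation:
All 10 rotations (rotation i = S[i:]+S[:i]):
  rot[0] = zyzxzyxzz$
  rot[1] = yzxzyxzz$z
  rot[2] = zxzyxzz$zy
  rot[3] = xzyxzz$zyz
  rot[4] = zyxzz$zyzx
  rot[5] = yxzz$zyzxz
  rot[6] = xzz$zyzxzy
  rot[7] = zz$zyzxzyx
  rot[8] = z$zyzxzyxz
  rot[9] = $zyzxzyxzz
Sorted (with $ < everything):
  sorted[0] = $zyzxzyxzz
  sorted[1] = xzyxzz$zyz
  sorted[2] = xzz$zyzxzy
  sorted[3] = yxzz$zyzxz
  sorted[4] = yzxzyxzz$z
  sorted[5] = z$zyzxzyxz
  sorted[6] = zxzyxzz$zy
  sorted[7] = zyxzz$zyzx
  sorted[8] = zyzxzyxzz$
  sorted[9] = zz$zyzxzyx
sorted[6] = zxzyxzz$zy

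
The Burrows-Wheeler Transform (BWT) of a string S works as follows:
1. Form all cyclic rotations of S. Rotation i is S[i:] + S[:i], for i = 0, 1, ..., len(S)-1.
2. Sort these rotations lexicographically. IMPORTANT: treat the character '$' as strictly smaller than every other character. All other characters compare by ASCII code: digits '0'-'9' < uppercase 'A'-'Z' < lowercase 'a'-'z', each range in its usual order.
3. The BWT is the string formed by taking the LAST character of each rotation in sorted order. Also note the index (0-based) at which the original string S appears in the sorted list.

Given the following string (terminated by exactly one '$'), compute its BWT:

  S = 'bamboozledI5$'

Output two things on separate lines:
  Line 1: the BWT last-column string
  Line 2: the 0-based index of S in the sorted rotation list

Answer: 5Idb$melzaboo
4

Derivation:
All 13 rotations (rotation i = S[i:]+S[:i]):
  rot[0] = bamboozledI5$
  rot[1] = amboozledI5$b
  rot[2] = mboozledI5$ba
  rot[3] = boozledI5$bam
  rot[4] = oozledI5$bamb
  rot[5] = ozledI5$bambo
  rot[6] = zledI5$bamboo
  rot[7] = ledI5$bambooz
  rot[8] = edI5$bamboozl
  rot[9] = dI5$bamboozle
  rot[10] = I5$bamboozled
  rot[11] = 5$bamboozledI
  rot[12] = $bamboozledI5
Sorted (with $ < everything):
  sorted[0] = $bamboozledI5  (last char: '5')
  sorted[1] = 5$bamboozledI  (last char: 'I')
  sorted[2] = I5$bamboozled  (last char: 'd')
  sorted[3] = amboozledI5$b  (last char: 'b')
  sorted[4] = bamboozledI5$  (last char: '$')
  sorted[5] = boozledI5$bam  (last char: 'm')
  sorted[6] = dI5$bamboozle  (last char: 'e')
  sorted[7] = edI5$bamboozl  (last char: 'l')
  sorted[8] = ledI5$bambooz  (last char: 'z')
  sorted[9] = mboozledI5$ba  (last char: 'a')
  sorted[10] = oozledI5$bamb  (last char: 'b')
  sorted[11] = ozledI5$bambo  (last char: 'o')
  sorted[12] = zledI5$bamboo  (last char: 'o')
Last column: 5Idb$melzaboo
Original string S is at sorted index 4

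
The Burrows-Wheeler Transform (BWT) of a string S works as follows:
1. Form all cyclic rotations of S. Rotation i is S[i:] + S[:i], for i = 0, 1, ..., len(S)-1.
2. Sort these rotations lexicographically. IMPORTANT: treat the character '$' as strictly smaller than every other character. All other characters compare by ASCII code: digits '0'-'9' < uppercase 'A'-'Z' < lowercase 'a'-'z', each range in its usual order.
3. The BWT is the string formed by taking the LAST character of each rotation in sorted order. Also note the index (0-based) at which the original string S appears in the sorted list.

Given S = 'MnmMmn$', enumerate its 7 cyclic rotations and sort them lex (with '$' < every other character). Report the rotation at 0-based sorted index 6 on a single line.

All 7 rotations (rotation i = S[i:]+S[:i]):
  rot[0] = MnmMmn$
  rot[1] = nmMmn$M
  rot[2] = mMmn$Mn
  rot[3] = Mmn$Mnm
  rot[4] = mn$MnmM
  rot[5] = n$MnmMm
  rot[6] = $MnmMmn
Sorted (with $ < everything):
  sorted[0] = $MnmMmn
  sorted[1] = Mmn$Mnm
  sorted[2] = MnmMmn$
  sorted[3] = mMmn$Mn
  sorted[4] = mn$MnmM
  sorted[5] = n$MnmMm
  sorted[6] = nmMmn$M
sorted[6] = nmMmn$M

Answer: nmMmn$M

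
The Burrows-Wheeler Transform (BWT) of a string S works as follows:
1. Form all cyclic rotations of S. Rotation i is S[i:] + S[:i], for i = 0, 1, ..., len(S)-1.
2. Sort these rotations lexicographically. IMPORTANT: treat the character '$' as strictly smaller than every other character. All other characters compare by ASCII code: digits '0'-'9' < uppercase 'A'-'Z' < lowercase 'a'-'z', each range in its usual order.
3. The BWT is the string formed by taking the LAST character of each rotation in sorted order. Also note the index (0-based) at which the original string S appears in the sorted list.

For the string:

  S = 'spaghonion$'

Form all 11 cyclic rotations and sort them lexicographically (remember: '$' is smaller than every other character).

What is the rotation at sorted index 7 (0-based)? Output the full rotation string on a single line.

All 11 rotations (rotation i = S[i:]+S[:i]):
  rot[0] = spaghonion$
  rot[1] = paghonion$s
  rot[2] = aghonion$sp
  rot[3] = ghonion$spa
  rot[4] = honion$spag
  rot[5] = onion$spagh
  rot[6] = nion$spagho
  rot[7] = ion$spaghon
  rot[8] = on$spaghoni
  rot[9] = n$spaghonio
  rot[10] = $spaghonion
Sorted (with $ < everything):
  sorted[0] = $spaghonion
  sorted[1] = aghonion$sp
  sorted[2] = ghonion$spa
  sorted[3] = honion$spag
  sorted[4] = ion$spaghon
  sorted[5] = n$spaghonio
  sorted[6] = nion$spagho
  sorted[7] = on$spaghoni
  sorted[8] = onion$spagh
  sorted[9] = paghonion$s
  sorted[10] = spaghonion$
sorted[7] = on$spaghoni

Answer: on$spaghoni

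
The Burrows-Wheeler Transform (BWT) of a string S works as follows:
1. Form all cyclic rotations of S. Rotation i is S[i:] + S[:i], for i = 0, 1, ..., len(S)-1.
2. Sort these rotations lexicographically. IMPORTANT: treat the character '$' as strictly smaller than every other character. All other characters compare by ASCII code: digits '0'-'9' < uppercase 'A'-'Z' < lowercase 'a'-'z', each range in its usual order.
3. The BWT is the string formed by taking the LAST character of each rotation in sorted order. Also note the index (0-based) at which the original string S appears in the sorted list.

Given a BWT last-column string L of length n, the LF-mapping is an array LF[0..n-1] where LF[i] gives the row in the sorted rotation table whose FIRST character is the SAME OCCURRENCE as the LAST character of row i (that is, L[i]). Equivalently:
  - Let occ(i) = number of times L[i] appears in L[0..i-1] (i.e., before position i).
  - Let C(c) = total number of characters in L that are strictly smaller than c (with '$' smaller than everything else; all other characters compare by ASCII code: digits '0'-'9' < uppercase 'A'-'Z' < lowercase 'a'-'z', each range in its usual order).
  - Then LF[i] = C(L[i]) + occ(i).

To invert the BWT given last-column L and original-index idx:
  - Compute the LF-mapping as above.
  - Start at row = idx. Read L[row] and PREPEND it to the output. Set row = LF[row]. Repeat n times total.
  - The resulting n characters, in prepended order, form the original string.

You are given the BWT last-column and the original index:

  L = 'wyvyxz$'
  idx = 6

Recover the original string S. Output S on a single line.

LF mapping: 2 4 1 5 3 6 0
Walk LF starting at row 6, prepending L[row]:
  step 1: row=6, L[6]='$', prepend. Next row=LF[6]=0
  step 2: row=0, L[0]='w', prepend. Next row=LF[0]=2
  step 3: row=2, L[2]='v', prepend. Next row=LF[2]=1
  step 4: row=1, L[1]='y', prepend. Next row=LF[1]=4
  step 5: row=4, L[4]='x', prepend. Next row=LF[4]=3
  step 6: row=3, L[3]='y', prepend. Next row=LF[3]=5
  step 7: row=5, L[5]='z', prepend. Next row=LF[5]=6
Reversed output: zyxyvw$

Answer: zyxyvw$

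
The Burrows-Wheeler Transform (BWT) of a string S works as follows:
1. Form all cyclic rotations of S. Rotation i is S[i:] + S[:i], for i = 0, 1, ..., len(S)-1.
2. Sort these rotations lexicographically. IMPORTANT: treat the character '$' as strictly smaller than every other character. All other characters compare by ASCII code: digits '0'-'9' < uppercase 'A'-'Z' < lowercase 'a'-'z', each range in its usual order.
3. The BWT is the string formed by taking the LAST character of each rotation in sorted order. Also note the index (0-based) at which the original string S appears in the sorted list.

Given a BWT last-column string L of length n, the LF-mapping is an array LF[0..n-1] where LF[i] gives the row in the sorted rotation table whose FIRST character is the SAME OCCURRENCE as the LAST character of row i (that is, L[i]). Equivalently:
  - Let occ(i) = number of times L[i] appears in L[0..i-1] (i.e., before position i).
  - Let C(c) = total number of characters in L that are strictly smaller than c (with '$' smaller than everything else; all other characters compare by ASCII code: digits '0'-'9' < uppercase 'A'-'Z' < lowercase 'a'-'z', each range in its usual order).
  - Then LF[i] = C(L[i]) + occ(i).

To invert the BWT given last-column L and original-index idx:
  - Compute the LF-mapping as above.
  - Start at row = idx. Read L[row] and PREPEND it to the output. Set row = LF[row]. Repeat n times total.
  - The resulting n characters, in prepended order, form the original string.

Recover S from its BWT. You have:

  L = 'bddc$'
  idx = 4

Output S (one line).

Answer: dcdb$

Derivation:
LF mapping: 1 3 4 2 0
Walk LF starting at row 4, prepending L[row]:
  step 1: row=4, L[4]='$', prepend. Next row=LF[4]=0
  step 2: row=0, L[0]='b', prepend. Next row=LF[0]=1
  step 3: row=1, L[1]='d', prepend. Next row=LF[1]=3
  step 4: row=3, L[3]='c', prepend. Next row=LF[3]=2
  step 5: row=2, L[2]='d', prepend. Next row=LF[2]=4
Reversed output: dcdb$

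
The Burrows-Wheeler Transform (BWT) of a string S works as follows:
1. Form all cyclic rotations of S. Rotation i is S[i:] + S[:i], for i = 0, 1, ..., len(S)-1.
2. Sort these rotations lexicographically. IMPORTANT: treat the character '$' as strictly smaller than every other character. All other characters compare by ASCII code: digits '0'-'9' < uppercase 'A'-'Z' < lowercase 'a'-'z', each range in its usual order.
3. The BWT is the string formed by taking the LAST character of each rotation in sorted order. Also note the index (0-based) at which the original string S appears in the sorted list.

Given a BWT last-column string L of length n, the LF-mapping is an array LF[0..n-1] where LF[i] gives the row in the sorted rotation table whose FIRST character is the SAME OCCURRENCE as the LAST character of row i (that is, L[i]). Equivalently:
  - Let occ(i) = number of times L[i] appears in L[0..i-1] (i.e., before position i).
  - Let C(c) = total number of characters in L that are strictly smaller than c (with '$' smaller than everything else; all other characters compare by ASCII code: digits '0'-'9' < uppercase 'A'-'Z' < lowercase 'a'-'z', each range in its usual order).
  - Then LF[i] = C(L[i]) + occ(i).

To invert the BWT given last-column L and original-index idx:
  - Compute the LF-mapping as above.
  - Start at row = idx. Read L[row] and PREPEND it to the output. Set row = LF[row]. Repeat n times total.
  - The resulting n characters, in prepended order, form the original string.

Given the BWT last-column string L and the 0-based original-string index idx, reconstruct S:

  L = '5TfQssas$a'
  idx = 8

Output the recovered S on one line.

Answer: sassafQT5$

Derivation:
LF mapping: 1 3 6 2 7 8 4 9 0 5
Walk LF starting at row 8, prepending L[row]:
  step 1: row=8, L[8]='$', prepend. Next row=LF[8]=0
  step 2: row=0, L[0]='5', prepend. Next row=LF[0]=1
  step 3: row=1, L[1]='T', prepend. Next row=LF[1]=3
  step 4: row=3, L[3]='Q', prepend. Next row=LF[3]=2
  step 5: row=2, L[2]='f', prepend. Next row=LF[2]=6
  step 6: row=6, L[6]='a', prepend. Next row=LF[6]=4
  step 7: row=4, L[4]='s', prepend. Next row=LF[4]=7
  step 8: row=7, L[7]='s', prepend. Next row=LF[7]=9
  step 9: row=9, L[9]='a', prepend. Next row=LF[9]=5
  step 10: row=5, L[5]='s', prepend. Next row=LF[5]=8
Reversed output: sassafQT5$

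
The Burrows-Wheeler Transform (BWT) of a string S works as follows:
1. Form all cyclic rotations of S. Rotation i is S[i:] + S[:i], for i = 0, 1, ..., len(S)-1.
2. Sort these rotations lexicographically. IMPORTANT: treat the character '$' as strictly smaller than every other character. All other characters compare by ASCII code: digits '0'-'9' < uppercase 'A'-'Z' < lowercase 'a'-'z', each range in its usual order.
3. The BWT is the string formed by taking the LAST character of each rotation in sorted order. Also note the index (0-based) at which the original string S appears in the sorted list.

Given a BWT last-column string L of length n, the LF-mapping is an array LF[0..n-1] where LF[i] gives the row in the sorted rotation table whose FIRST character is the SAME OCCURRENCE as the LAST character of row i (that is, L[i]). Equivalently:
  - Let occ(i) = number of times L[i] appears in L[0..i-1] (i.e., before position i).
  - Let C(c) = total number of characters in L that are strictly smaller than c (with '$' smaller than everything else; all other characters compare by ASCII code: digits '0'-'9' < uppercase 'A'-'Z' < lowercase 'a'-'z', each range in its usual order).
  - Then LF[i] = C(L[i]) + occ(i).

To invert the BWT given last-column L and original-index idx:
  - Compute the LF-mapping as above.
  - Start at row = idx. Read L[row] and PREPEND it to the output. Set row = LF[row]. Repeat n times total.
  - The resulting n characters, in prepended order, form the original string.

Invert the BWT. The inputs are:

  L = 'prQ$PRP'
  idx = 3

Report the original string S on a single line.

LF mapping: 5 6 3 0 1 4 2
Walk LF starting at row 3, prepending L[row]:
  step 1: row=3, L[3]='$', prepend. Next row=LF[3]=0
  step 2: row=0, L[0]='p', prepend. Next row=LF[0]=5
  step 3: row=5, L[5]='R', prepend. Next row=LF[5]=4
  step 4: row=4, L[4]='P', prepend. Next row=LF[4]=1
  step 5: row=1, L[1]='r', prepend. Next row=LF[1]=6
  step 6: row=6, L[6]='P', prepend. Next row=LF[6]=2
  step 7: row=2, L[2]='Q', prepend. Next row=LF[2]=3
Reversed output: QPrPRp$

Answer: QPrPRp$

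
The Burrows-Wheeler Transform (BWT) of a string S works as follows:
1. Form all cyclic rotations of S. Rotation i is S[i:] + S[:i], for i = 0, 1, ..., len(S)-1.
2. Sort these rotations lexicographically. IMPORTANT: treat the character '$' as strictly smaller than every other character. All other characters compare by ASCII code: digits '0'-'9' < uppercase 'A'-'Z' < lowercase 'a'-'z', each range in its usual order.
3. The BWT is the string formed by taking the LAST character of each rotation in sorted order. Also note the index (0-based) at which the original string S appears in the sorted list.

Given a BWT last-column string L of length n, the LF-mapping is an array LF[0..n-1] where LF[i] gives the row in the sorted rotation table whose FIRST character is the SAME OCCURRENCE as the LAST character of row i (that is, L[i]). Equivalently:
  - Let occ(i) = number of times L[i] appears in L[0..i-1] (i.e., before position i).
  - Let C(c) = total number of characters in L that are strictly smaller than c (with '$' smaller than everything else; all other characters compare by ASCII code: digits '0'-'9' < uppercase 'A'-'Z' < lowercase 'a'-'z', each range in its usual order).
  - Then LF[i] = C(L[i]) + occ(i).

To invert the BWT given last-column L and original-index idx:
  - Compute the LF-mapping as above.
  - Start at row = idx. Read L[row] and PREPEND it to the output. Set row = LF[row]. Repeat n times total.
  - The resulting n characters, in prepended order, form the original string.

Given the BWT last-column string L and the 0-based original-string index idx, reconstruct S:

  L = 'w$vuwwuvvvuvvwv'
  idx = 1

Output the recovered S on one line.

Answer: uuvwwvvvwvuvvw$

Derivation:
LF mapping: 11 0 4 1 12 13 2 5 6 7 3 8 9 14 10
Walk LF starting at row 1, prepending L[row]:
  step 1: row=1, L[1]='$', prepend. Next row=LF[1]=0
  step 2: row=0, L[0]='w', prepend. Next row=LF[0]=11
  step 3: row=11, L[11]='v', prepend. Next row=LF[11]=8
  step 4: row=8, L[8]='v', prepend. Next row=LF[8]=6
  step 5: row=6, L[6]='u', prepend. Next row=LF[6]=2
  step 6: row=2, L[2]='v', prepend. Next row=LF[2]=4
  step 7: row=4, L[4]='w', prepend. Next row=LF[4]=12
  step 8: row=12, L[12]='v', prepend. Next row=LF[12]=9
  step 9: row=9, L[9]='v', prepend. Next row=LF[9]=7
  step 10: row=7, L[7]='v', prepend. Next row=LF[7]=5
  step 11: row=5, L[5]='w', prepend. Next row=LF[5]=13
  step 12: row=13, L[13]='w', prepend. Next row=LF[13]=14
  step 13: row=14, L[14]='v', prepend. Next row=LF[14]=10
  step 14: row=10, L[10]='u', prepend. Next row=LF[10]=3
  step 15: row=3, L[3]='u', prepend. Next row=LF[3]=1
Reversed output: uuvwwvvvwvuvvw$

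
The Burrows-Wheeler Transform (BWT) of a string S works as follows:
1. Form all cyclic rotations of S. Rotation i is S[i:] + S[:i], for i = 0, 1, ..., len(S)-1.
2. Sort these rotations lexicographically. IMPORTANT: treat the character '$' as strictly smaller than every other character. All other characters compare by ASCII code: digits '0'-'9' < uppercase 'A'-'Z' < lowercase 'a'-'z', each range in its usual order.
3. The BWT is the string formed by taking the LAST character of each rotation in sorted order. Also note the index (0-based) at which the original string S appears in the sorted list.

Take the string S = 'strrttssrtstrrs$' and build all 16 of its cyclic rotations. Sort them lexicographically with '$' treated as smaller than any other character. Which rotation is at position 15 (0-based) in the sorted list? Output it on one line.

All 16 rotations (rotation i = S[i:]+S[:i]):
  rot[0] = strrttssrtstrrs$
  rot[1] = trrttssrtstrrs$s
  rot[2] = rrttssrtstrrs$st
  rot[3] = rttssrtstrrs$str
  rot[4] = ttssrtstrrs$strr
  rot[5] = tssrtstrrs$strrt
  rot[6] = ssrtstrrs$strrtt
  rot[7] = srtstrrs$strrtts
  rot[8] = rtstrrs$strrttss
  rot[9] = tstrrs$strrttssr
  rot[10] = strrs$strrttssrt
  rot[11] = trrs$strrttssrts
  rot[12] = rrs$strrttssrtst
  rot[13] = rs$strrttssrtstr
  rot[14] = s$strrttssrtstrr
  rot[15] = $strrttssrtstrrs
Sorted (with $ < everything):
  sorted[0] = $strrttssrtstrrs
  sorted[1] = rrs$strrttssrtst
  sorted[2] = rrttssrtstrrs$st
  sorted[3] = rs$strrttssrtstr
  sorted[4] = rtstrrs$strrttss
  sorted[5] = rttssrtstrrs$str
  sorted[6] = s$strrttssrtstrr
  sorted[7] = srtstrrs$strrtts
  sorted[8] = ssrtstrrs$strrtt
  sorted[9] = strrs$strrttssrt
  sorted[10] = strrttssrtstrrs$
  sorted[11] = trrs$strrttssrts
  sorted[12] = trrttssrtstrrs$s
  sorted[13] = tssrtstrrs$strrt
  sorted[14] = tstrrs$strrttssr
  sorted[15] = ttssrtstrrs$strr
sorted[15] = ttssrtstrrs$strr

Answer: ttssrtstrrs$strr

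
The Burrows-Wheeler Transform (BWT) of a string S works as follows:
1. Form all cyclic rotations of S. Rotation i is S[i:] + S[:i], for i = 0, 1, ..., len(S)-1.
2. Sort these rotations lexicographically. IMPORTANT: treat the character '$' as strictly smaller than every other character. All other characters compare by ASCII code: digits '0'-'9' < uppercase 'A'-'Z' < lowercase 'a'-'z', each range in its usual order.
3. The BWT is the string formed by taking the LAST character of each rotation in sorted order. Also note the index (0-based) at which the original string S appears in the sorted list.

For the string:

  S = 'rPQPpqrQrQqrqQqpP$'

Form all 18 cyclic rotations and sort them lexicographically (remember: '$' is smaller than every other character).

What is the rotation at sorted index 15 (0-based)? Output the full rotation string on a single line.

Answer: rQqrqQqpP$rPQPpqrQ

Derivation:
All 18 rotations (rotation i = S[i:]+S[:i]):
  rot[0] = rPQPpqrQrQqrqQqpP$
  rot[1] = PQPpqrQrQqrqQqpP$r
  rot[2] = QPpqrQrQqrqQqpP$rP
  rot[3] = PpqrQrQqrqQqpP$rPQ
  rot[4] = pqrQrQqrqQqpP$rPQP
  rot[5] = qrQrQqrqQqpP$rPQPp
  rot[6] = rQrQqrqQqpP$rPQPpq
  rot[7] = QrQqrqQqpP$rPQPpqr
  rot[8] = rQqrqQqpP$rPQPpqrQ
  rot[9] = QqrqQqpP$rPQPpqrQr
  rot[10] = qrqQqpP$rPQPpqrQrQ
  rot[11] = rqQqpP$rPQPpqrQrQq
  rot[12] = qQqpP$rPQPpqrQrQqr
  rot[13] = QqpP$rPQPpqrQrQqrq
  rot[14] = qpP$rPQPpqrQrQqrqQ
  rot[15] = pP$rPQPpqrQrQqrqQq
  rot[16] = P$rPQPpqrQrQqrqQqp
  rot[17] = $rPQPpqrQrQqrqQqpP
Sorted (with $ < everything):
  sorted[0] = $rPQPpqrQrQqrqQqpP
  sorted[1] = P$rPQPpqrQrQqrqQqp
  sorted[2] = PQPpqrQrQqrqQqpP$r
  sorted[3] = PpqrQrQqrqQqpP$rPQ
  sorted[4] = QPpqrQrQqrqQqpP$rP
  sorted[5] = QqpP$rPQPpqrQrQqrq
  sorted[6] = QqrqQqpP$rPQPpqrQr
  sorted[7] = QrQqrqQqpP$rPQPpqr
  sorted[8] = pP$rPQPpqrQrQqrqQq
  sorted[9] = pqrQrQqrqQqpP$rPQP
  sorted[10] = qQqpP$rPQPpqrQrQqr
  sorted[11] = qpP$rPQPpqrQrQqrqQ
  sorted[12] = qrQrQqrqQqpP$rPQPp
  sorted[13] = qrqQqpP$rPQPpqrQrQ
  sorted[14] = rPQPpqrQrQqrqQqpP$
  sorted[15] = rQqrqQqpP$rPQPpqrQ
  sorted[16] = rQrQqrqQqpP$rPQPpq
  sorted[17] = rqQqpP$rPQPpqrQrQq
sorted[15] = rQqrqQqpP$rPQPpqrQ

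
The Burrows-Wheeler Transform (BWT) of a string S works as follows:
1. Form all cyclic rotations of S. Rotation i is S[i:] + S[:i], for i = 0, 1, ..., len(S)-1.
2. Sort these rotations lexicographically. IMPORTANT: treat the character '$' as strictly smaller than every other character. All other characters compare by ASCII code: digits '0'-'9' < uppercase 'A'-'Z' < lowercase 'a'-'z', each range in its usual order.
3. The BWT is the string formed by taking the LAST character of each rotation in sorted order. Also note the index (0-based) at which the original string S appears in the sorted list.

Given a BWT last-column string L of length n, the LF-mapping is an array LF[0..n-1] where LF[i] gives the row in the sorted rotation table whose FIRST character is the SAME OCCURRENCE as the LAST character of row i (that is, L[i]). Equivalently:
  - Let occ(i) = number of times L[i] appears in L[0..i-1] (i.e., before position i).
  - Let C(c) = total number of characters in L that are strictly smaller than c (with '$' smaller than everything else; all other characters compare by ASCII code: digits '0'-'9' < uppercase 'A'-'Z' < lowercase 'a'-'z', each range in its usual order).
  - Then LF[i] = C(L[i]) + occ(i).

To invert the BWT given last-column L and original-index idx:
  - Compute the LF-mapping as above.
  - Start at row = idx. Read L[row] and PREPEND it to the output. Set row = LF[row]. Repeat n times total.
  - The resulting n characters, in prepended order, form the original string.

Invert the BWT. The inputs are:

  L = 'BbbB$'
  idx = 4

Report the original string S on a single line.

LF mapping: 1 3 4 2 0
Walk LF starting at row 4, prepending L[row]:
  step 1: row=4, L[4]='$', prepend. Next row=LF[4]=0
  step 2: row=0, L[0]='B', prepend. Next row=LF[0]=1
  step 3: row=1, L[1]='b', prepend. Next row=LF[1]=3
  step 4: row=3, L[3]='B', prepend. Next row=LF[3]=2
  step 5: row=2, L[2]='b', prepend. Next row=LF[2]=4
Reversed output: bBbB$

Answer: bBbB$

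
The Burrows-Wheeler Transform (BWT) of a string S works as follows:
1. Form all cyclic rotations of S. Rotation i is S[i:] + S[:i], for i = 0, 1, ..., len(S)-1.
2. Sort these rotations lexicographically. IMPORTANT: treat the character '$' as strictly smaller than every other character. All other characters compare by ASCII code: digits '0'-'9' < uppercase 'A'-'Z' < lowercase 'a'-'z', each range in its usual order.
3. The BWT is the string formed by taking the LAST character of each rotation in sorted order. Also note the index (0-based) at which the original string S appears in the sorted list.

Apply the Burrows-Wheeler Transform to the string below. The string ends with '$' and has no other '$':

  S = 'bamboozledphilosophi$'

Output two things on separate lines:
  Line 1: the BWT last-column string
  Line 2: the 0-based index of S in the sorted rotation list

All 21 rotations (rotation i = S[i:]+S[:i]):
  rot[0] = bamboozledphilosophi$
  rot[1] = amboozledphilosophi$b
  rot[2] = mboozledphilosophi$ba
  rot[3] = boozledphilosophi$bam
  rot[4] = oozledphilosophi$bamb
  rot[5] = ozledphilosophi$bambo
  rot[6] = zledphilosophi$bamboo
  rot[7] = ledphilosophi$bambooz
  rot[8] = edphilosophi$bamboozl
  rot[9] = dphilosophi$bamboozle
  rot[10] = philosophi$bamboozled
  rot[11] = hilosophi$bamboozledp
  rot[12] = ilosophi$bamboozledph
  rot[13] = losophi$bamboozledphi
  rot[14] = osophi$bamboozledphil
  rot[15] = sophi$bamboozledphilo
  rot[16] = ophi$bamboozledphilos
  rot[17] = phi$bamboozledphiloso
  rot[18] = hi$bamboozledphilosop
  rot[19] = i$bamboozledphilosoph
  rot[20] = $bamboozledphilosophi
Sorted (with $ < everything):
  sorted[0] = $bamboozledphilosophi  (last char: 'i')
  sorted[1] = amboozledphilosophi$b  (last char: 'b')
  sorted[2] = bamboozledphilosophi$  (last char: '$')
  sorted[3] = boozledphilosophi$bam  (last char: 'm')
  sorted[4] = dphilosophi$bamboozle  (last char: 'e')
  sorted[5] = edphilosophi$bamboozl  (last char: 'l')
  sorted[6] = hi$bamboozledphilosop  (last char: 'p')
  sorted[7] = hilosophi$bamboozledp  (last char: 'p')
  sorted[8] = i$bamboozledphilosoph  (last char: 'h')
  sorted[9] = ilosophi$bamboozledph  (last char: 'h')
  sorted[10] = ledphilosophi$bambooz  (last char: 'z')
  sorted[11] = losophi$bamboozledphi  (last char: 'i')
  sorted[12] = mboozledphilosophi$ba  (last char: 'a')
  sorted[13] = oozledphilosophi$bamb  (last char: 'b')
  sorted[14] = ophi$bamboozledphilos  (last char: 's')
  sorted[15] = osophi$bamboozledphil  (last char: 'l')
  sorted[16] = ozledphilosophi$bambo  (last char: 'o')
  sorted[17] = phi$bamboozledphiloso  (last char: 'o')
  sorted[18] = philosophi$bamboozled  (last char: 'd')
  sorted[19] = sophi$bamboozledphilo  (last char: 'o')
  sorted[20] = zledphilosophi$bamboo  (last char: 'o')
Last column: ib$melpphhziabsloodoo
Original string S is at sorted index 2

Answer: ib$melpphhziabsloodoo
2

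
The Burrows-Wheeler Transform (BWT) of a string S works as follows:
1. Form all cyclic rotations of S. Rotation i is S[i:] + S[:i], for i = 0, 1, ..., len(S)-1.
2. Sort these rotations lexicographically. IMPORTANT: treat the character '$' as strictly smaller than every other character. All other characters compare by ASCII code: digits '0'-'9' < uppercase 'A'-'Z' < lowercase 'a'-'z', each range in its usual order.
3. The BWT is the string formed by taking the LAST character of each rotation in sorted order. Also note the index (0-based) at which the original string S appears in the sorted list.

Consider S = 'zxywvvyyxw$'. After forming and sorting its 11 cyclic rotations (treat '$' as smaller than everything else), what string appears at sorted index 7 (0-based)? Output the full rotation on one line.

All 11 rotations (rotation i = S[i:]+S[:i]):
  rot[0] = zxywvvyyxw$
  rot[1] = xywvvyyxw$z
  rot[2] = ywvvyyxw$zx
  rot[3] = wvvyyxw$zxy
  rot[4] = vvyyxw$zxyw
  rot[5] = vyyxw$zxywv
  rot[6] = yyxw$zxywvv
  rot[7] = yxw$zxywvvy
  rot[8] = xw$zxywvvyy
  rot[9] = w$zxywvvyyx
  rot[10] = $zxywvvyyxw
Sorted (with $ < everything):
  sorted[0] = $zxywvvyyxw
  sorted[1] = vvyyxw$zxyw
  sorted[2] = vyyxw$zxywv
  sorted[3] = w$zxywvvyyx
  sorted[4] = wvvyyxw$zxy
  sorted[5] = xw$zxywvvyy
  sorted[6] = xywvvyyxw$z
  sorted[7] = ywvvyyxw$zx
  sorted[8] = yxw$zxywvvy
  sorted[9] = yyxw$zxywvv
  sorted[10] = zxywvvyyxw$
sorted[7] = ywvvyyxw$zx

Answer: ywvvyyxw$zx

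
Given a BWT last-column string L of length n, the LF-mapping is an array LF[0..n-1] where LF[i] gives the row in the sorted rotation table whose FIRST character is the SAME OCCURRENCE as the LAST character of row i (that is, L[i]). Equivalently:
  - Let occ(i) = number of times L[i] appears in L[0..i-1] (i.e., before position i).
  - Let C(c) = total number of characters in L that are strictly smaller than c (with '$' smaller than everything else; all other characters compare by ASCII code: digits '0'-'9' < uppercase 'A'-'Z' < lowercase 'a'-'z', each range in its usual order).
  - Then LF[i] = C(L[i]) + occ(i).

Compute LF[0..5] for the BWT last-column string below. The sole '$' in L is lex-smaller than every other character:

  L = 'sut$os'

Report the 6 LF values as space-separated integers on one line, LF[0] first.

Char counts: '$':1, 'o':1, 's':2, 't':1, 'u':1
C (first-col start): C('$')=0, C('o')=1, C('s')=2, C('t')=4, C('u')=5
L[0]='s': occ=0, LF[0]=C('s')+0=2+0=2
L[1]='u': occ=0, LF[1]=C('u')+0=5+0=5
L[2]='t': occ=0, LF[2]=C('t')+0=4+0=4
L[3]='$': occ=0, LF[3]=C('$')+0=0+0=0
L[4]='o': occ=0, LF[4]=C('o')+0=1+0=1
L[5]='s': occ=1, LF[5]=C('s')+1=2+1=3

Answer: 2 5 4 0 1 3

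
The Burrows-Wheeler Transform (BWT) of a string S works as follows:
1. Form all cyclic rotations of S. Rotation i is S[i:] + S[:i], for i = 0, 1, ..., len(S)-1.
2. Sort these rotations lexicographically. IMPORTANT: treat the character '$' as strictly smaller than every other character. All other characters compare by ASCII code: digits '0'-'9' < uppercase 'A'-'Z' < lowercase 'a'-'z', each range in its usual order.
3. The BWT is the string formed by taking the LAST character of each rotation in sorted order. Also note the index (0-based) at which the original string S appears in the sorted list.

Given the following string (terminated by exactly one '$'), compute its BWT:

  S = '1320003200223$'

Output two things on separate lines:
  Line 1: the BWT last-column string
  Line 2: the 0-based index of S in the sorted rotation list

Answer: 322000$3302210
6

Derivation:
All 14 rotations (rotation i = S[i:]+S[:i]):
  rot[0] = 1320003200223$
  rot[1] = 320003200223$1
  rot[2] = 20003200223$13
  rot[3] = 0003200223$132
  rot[4] = 003200223$1320
  rot[5] = 03200223$13200
  rot[6] = 3200223$132000
  rot[7] = 200223$1320003
  rot[8] = 00223$13200032
  rot[9] = 0223$132000320
  rot[10] = 223$1320003200
  rot[11] = 23$13200032002
  rot[12] = 3$132000320022
  rot[13] = $1320003200223
Sorted (with $ < everything):
  sorted[0] = $1320003200223  (last char: '3')
  sorted[1] = 0003200223$132  (last char: '2')
  sorted[2] = 00223$13200032  (last char: '2')
  sorted[3] = 003200223$1320  (last char: '0')
  sorted[4] = 0223$132000320  (last char: '0')
  sorted[5] = 03200223$13200  (last char: '0')
  sorted[6] = 1320003200223$  (last char: '$')
  sorted[7] = 20003200223$13  (last char: '3')
  sorted[8] = 200223$1320003  (last char: '3')
  sorted[9] = 223$1320003200  (last char: '0')
  sorted[10] = 23$13200032002  (last char: '2')
  sorted[11] = 3$132000320022  (last char: '2')
  sorted[12] = 320003200223$1  (last char: '1')
  sorted[13] = 3200223$132000  (last char: '0')
Last column: 322000$3302210
Original string S is at sorted index 6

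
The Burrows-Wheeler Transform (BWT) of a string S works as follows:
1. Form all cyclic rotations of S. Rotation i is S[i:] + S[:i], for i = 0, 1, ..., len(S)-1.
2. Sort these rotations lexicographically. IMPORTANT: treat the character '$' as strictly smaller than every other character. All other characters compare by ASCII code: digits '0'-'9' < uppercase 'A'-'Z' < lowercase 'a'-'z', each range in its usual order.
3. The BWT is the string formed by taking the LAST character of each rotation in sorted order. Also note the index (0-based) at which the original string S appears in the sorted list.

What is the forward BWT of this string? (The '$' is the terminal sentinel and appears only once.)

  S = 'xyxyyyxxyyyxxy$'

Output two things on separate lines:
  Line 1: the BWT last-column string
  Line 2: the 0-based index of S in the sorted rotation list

Answer: yyyx$xyxyyxyyxx
4

Derivation:
All 15 rotations (rotation i = S[i:]+S[:i]):
  rot[0] = xyxyyyxxyyyxxy$
  rot[1] = yxyyyxxyyyxxy$x
  rot[2] = xyyyxxyyyxxy$xy
  rot[3] = yyyxxyyyxxy$xyx
  rot[4] = yyxxyyyxxy$xyxy
  rot[5] = yxxyyyxxy$xyxyy
  rot[6] = xxyyyxxy$xyxyyy
  rot[7] = xyyyxxy$xyxyyyx
  rot[8] = yyyxxy$xyxyyyxx
  rot[9] = yyxxy$xyxyyyxxy
  rot[10] = yxxy$xyxyyyxxyy
  rot[11] = xxy$xyxyyyxxyyy
  rot[12] = xy$xyxyyyxxyyyx
  rot[13] = y$xyxyyyxxyyyxx
  rot[14] = $xyxyyyxxyyyxxy
Sorted (with $ < everything):
  sorted[0] = $xyxyyyxxyyyxxy  (last char: 'y')
  sorted[1] = xxy$xyxyyyxxyyy  (last char: 'y')
  sorted[2] = xxyyyxxy$xyxyyy  (last char: 'y')
  sorted[3] = xy$xyxyyyxxyyyx  (last char: 'x')
  sorted[4] = xyxyyyxxyyyxxy$  (last char: '$')
  sorted[5] = xyyyxxy$xyxyyyx  (last char: 'x')
  sorted[6] = xyyyxxyyyxxy$xy  (last char: 'y')
  sorted[7] = y$xyxyyyxxyyyxx  (last char: 'x')
  sorted[8] = yxxy$xyxyyyxxyy  (last char: 'y')
  sorted[9] = yxxyyyxxy$xyxyy  (last char: 'y')
  sorted[10] = yxyyyxxyyyxxy$x  (last char: 'x')
  sorted[11] = yyxxy$xyxyyyxxy  (last char: 'y')
  sorted[12] = yyxxyyyxxy$xyxy  (last char: 'y')
  sorted[13] = yyyxxy$xyxyyyxx  (last char: 'x')
  sorted[14] = yyyxxyyyxxy$xyx  (last char: 'x')
Last column: yyyx$xyxyyxyyxx
Original string S is at sorted index 4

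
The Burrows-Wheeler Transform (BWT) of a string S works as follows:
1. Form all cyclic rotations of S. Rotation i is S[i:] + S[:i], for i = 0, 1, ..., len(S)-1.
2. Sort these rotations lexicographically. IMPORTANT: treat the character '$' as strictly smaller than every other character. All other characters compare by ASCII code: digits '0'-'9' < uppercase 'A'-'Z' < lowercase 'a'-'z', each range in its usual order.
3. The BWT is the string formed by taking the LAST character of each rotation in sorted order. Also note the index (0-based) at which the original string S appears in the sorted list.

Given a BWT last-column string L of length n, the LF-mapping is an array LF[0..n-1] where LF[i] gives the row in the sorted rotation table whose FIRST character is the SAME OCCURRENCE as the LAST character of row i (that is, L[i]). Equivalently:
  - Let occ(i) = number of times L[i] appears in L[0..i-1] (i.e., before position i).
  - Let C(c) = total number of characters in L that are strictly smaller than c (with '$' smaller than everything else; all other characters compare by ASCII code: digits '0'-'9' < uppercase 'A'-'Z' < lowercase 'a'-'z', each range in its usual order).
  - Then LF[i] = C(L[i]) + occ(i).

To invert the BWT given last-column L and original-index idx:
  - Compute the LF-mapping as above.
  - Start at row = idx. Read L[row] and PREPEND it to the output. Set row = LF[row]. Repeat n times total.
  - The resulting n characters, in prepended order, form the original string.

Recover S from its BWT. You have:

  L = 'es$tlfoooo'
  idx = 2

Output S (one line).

LF mapping: 1 8 0 9 3 2 4 5 6 7
Walk LF starting at row 2, prepending L[row]:
  step 1: row=2, L[2]='$', prepend. Next row=LF[2]=0
  step 2: row=0, L[0]='e', prepend. Next row=LF[0]=1
  step 3: row=1, L[1]='s', prepend. Next row=LF[1]=8
  step 4: row=8, L[8]='o', prepend. Next row=LF[8]=6
  step 5: row=6, L[6]='o', prepend. Next row=LF[6]=4
  step 6: row=4, L[4]='l', prepend. Next row=LF[4]=3
  step 7: row=3, L[3]='t', prepend. Next row=LF[3]=9
  step 8: row=9, L[9]='o', prepend. Next row=LF[9]=7
  step 9: row=7, L[7]='o', prepend. Next row=LF[7]=5
  step 10: row=5, L[5]='f', prepend. Next row=LF[5]=2
Reversed output: footloose$

Answer: footloose$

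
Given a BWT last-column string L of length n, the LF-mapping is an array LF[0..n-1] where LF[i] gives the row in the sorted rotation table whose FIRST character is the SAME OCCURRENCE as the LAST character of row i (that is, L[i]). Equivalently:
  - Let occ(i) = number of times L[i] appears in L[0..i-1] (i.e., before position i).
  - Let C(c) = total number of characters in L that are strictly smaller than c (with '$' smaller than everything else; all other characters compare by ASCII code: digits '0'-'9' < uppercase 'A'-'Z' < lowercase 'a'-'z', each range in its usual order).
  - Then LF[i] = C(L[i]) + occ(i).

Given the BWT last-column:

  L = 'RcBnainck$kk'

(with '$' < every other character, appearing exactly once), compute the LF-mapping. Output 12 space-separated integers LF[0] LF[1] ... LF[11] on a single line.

Answer: 2 4 1 10 3 6 11 5 7 0 8 9

Derivation:
Char counts: '$':1, 'B':1, 'R':1, 'a':1, 'c':2, 'i':1, 'k':3, 'n':2
C (first-col start): C('$')=0, C('B')=1, C('R')=2, C('a')=3, C('c')=4, C('i')=6, C('k')=7, C('n')=10
L[0]='R': occ=0, LF[0]=C('R')+0=2+0=2
L[1]='c': occ=0, LF[1]=C('c')+0=4+0=4
L[2]='B': occ=0, LF[2]=C('B')+0=1+0=1
L[3]='n': occ=0, LF[3]=C('n')+0=10+0=10
L[4]='a': occ=0, LF[4]=C('a')+0=3+0=3
L[5]='i': occ=0, LF[5]=C('i')+0=6+0=6
L[6]='n': occ=1, LF[6]=C('n')+1=10+1=11
L[7]='c': occ=1, LF[7]=C('c')+1=4+1=5
L[8]='k': occ=0, LF[8]=C('k')+0=7+0=7
L[9]='$': occ=0, LF[9]=C('$')+0=0+0=0
L[10]='k': occ=1, LF[10]=C('k')+1=7+1=8
L[11]='k': occ=2, LF[11]=C('k')+2=7+2=9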